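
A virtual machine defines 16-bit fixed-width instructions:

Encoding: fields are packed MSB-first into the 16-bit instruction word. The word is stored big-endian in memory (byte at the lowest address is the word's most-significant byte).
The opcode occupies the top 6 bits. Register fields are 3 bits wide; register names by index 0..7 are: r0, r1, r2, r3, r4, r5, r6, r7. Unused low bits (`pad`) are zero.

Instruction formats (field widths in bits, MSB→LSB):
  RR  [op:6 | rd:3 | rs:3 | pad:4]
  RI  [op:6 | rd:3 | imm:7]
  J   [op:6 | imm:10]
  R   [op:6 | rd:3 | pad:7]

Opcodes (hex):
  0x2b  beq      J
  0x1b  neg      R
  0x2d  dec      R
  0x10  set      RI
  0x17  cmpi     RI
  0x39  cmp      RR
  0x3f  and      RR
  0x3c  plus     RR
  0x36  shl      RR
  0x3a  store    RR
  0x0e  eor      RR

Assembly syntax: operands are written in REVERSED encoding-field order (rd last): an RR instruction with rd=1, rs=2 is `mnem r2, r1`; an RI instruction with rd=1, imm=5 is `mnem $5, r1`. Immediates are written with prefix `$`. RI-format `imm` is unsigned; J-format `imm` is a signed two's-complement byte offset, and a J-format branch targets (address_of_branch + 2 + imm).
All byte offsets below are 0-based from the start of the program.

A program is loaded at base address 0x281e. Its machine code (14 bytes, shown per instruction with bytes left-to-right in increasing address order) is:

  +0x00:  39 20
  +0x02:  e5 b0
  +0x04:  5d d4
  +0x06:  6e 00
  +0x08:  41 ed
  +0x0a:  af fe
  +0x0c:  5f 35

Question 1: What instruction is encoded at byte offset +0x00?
eor r2, r2

@+00  big-endian(39 20) = 0x3920
  op=0x3920>>10=0xe ⇒ eor (RR)
  rd: (w>>7)&0x7=0x2 → r2
  rs: (w>>4)&0x7=0x2 → r2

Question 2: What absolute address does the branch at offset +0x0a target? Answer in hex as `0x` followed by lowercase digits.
off 0x0a: read af fe as big → 0xaffe
  opcode bits[15:10]=0x2b: beq/J
  imm: (w>>0)&0x3ff=0x3fe (s10→-2) → $-2
  target = base 0x281e + off 0x0a + 2 + imm -2 = 0x2828

0x2828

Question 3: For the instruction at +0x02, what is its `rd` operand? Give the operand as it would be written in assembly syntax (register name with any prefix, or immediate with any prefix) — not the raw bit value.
r3

@+02  big-endian(e5 b0) = 0xe5b0
  op=0xe5b0>>10=0x39 ⇒ cmp (RR)
  rd@[9:7]=0x3 ⇒ r3
  rs@[6:4]=0x3 ⇒ r3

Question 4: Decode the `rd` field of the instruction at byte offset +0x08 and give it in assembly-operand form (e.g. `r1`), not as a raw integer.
[08] 41 ed → 0x41ed
  top 6b → 0x10 → set [RI]
  rd: (w>>7)&0x7=0x3 → r3
  imm: (w>>0)&0x7f=0x6d → $109

r3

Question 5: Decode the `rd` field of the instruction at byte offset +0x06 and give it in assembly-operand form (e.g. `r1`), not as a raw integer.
+0x06: 6e 00 ⇒ word 0x6e00 (big)
  op=0x6e00>>10=0x1b ⇒ neg (R)
  rd@[9:7]=0x4 ⇒ r4

r4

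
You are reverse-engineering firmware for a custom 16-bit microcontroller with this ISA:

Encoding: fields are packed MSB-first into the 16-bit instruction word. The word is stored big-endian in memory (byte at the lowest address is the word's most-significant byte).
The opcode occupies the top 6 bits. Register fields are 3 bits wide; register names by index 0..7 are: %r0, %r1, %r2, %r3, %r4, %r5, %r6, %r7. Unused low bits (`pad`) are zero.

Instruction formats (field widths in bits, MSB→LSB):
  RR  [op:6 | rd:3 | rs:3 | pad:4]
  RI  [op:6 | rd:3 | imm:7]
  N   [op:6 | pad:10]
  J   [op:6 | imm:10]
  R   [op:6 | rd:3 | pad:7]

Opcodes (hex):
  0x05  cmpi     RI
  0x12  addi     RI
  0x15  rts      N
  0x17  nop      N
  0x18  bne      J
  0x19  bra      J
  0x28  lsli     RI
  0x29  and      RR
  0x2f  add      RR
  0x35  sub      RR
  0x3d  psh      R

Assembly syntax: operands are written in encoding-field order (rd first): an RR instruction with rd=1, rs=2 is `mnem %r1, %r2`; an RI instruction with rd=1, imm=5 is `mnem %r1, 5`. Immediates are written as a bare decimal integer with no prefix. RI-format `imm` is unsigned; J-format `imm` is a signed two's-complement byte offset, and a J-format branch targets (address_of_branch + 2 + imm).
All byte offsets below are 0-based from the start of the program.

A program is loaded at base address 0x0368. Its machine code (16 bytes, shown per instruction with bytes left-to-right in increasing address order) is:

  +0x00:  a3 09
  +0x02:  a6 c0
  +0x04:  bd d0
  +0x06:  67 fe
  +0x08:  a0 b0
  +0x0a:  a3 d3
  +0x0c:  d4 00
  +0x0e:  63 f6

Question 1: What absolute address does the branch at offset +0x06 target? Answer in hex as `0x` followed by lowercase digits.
0x036e

@+06  big-endian(67 fe) = 0x67fe
  top 6b → 0x19 → bra [J]
  imm@[9:0]=0x3fe (s10→-2) ⇒ -2
  target = base 0x0368 + off 0x06 + 2 + imm -2 = 0x036e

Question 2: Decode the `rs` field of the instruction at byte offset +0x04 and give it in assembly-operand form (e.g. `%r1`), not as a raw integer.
+0x04: bd d0 ⇒ word 0xbdd0 (big)
  top 6b → 0x2f → add [RR]
  rd: (w>>7)&0x7=0x3 → %r3
  rs: (w>>4)&0x7=0x5 → %r5

%r5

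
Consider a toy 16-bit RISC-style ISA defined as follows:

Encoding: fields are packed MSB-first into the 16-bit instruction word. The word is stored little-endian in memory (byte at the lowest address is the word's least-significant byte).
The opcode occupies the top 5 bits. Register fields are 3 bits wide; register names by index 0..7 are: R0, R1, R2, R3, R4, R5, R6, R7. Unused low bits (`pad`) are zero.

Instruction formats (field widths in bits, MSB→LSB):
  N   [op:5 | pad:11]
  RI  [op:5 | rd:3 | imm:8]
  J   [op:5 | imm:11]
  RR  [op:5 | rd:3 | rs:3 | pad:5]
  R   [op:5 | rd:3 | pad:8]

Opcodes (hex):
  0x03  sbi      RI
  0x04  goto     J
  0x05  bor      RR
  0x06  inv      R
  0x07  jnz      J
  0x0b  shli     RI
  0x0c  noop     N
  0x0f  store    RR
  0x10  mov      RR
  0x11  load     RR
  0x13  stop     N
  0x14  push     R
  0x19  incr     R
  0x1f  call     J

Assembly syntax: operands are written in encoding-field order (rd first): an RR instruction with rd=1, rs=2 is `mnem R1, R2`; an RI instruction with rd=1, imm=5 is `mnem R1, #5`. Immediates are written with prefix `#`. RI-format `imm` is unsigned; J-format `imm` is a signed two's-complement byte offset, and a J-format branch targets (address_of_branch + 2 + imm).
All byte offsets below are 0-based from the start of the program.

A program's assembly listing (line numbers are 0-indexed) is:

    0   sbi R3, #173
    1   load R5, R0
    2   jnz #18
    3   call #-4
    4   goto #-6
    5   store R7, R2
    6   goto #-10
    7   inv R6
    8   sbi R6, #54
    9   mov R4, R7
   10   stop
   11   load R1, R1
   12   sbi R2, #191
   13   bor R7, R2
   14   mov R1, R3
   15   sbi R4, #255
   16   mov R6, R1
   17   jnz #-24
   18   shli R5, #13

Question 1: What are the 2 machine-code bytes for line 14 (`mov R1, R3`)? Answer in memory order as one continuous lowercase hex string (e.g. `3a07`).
14. mov fields op=0x10:5|rd=1:3|rs=3:3|pad=0:5 → word 8160h → 60 81

6081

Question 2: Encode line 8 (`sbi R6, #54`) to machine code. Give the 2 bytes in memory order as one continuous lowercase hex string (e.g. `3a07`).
8. sbi fields op=0x3:5|rd=6:3|imm=54:8 → word 1e36h → 36 1e

361e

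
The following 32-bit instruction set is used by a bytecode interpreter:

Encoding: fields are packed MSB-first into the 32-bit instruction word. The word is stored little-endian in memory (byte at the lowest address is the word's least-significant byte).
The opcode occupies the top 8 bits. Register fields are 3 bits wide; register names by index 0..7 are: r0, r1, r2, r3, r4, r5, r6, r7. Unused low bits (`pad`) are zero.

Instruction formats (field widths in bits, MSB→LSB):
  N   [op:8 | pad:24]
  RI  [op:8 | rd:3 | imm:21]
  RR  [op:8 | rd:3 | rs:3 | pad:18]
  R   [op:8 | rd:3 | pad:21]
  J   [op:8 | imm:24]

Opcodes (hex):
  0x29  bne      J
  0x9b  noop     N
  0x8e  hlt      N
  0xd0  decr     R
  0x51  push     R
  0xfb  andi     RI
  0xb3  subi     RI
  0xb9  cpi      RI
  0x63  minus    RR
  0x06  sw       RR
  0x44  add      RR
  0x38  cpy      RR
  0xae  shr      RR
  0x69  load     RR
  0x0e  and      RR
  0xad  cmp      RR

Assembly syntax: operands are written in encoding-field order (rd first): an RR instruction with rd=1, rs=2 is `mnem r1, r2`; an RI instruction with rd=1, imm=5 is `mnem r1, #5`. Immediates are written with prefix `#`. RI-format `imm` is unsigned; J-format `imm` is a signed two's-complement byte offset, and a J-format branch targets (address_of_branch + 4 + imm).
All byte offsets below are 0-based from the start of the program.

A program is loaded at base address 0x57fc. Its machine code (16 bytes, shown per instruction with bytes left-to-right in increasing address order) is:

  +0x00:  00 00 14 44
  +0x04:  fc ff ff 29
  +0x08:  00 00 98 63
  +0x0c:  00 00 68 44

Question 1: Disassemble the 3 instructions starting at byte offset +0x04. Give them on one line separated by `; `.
@+04  little-endian(fc ff ff 29) = 0x29fffffc
  opcode bits[31:24]=0x29: bne/J
  [23:0] imm=16777212 (s24→-4) = #-4
@+08  little-endian(00 00 98 63) = 0x63980000
  opcode bits[31:24]=0x63: minus/RR
  [23:21] rd=4 = r4
  [20:18] rs=6 = r6
@+0c  little-endian(00 00 68 44) = 0x44680000
  opcode bits[31:24]=0x44: add/RR
  [23:21] rd=3 = r3
  [20:18] rs=2 = r2

bne #-4; minus r4, r6; add r3, r2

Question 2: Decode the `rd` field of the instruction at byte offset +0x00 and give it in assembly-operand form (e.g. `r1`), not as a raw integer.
r0

[00] 00 00 14 44 → 0x44140000
  opcode bits[31:24]=0x44: add/RR
  [23:21] rd=0 = r0
  [20:18] rs=5 = r5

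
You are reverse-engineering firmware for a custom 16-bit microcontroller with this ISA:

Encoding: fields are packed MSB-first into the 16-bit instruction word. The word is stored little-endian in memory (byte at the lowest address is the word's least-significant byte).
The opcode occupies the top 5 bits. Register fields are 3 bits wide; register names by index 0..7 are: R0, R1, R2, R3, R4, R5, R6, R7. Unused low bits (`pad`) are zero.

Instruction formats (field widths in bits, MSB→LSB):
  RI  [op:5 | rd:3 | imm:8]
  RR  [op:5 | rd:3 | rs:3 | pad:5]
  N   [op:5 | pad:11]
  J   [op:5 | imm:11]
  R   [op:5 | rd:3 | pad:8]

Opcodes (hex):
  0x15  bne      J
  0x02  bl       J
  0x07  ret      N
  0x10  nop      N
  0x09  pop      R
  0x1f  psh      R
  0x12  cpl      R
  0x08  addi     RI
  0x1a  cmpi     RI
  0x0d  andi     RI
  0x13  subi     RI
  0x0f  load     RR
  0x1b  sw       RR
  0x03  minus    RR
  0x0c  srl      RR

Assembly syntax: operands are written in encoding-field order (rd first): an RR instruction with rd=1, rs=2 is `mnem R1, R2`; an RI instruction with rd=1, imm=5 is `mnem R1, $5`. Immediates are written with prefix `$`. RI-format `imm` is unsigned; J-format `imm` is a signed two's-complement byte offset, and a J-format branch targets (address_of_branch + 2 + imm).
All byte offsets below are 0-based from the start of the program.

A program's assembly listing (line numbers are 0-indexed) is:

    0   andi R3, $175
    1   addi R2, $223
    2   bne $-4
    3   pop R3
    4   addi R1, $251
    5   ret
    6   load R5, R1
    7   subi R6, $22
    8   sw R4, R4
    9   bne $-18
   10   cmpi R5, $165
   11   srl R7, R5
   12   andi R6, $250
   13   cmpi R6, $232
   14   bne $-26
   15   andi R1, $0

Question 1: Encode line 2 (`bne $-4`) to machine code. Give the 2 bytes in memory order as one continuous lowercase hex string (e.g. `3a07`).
line 2 (bne): pack op=0x15:5|imm=-4:11 = 0xaffc; little→ fc af

fcaf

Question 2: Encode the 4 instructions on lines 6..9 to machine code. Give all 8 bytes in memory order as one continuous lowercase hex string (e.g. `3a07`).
6. load fields op=0xf:5|rd=5:3|rs=1:3|pad=0:5 → word 7d20h → 20 7d
7. subi fields op=0x13:5|rd=6:3|imm=22:8 → word 9e16h → 16 9e
8. sw fields op=0x1b:5|rd=4:3|rs=4:3|pad=0:5 → word dc80h → 80 dc
9. bne fields op=0x15:5|imm=-18:11 → word afeeh → ee af

207d169e80dceeaf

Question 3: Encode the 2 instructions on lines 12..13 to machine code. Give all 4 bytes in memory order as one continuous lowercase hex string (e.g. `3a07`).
fa6ee8d6

L12: andi op=0xd:5|rd=6:3|imm=250:8 ⇒ 0x6efa ⇒ little fa 6e
L13: cmpi op=0x1a:5|rd=6:3|imm=232:8 ⇒ 0xd6e8 ⇒ little e8 d6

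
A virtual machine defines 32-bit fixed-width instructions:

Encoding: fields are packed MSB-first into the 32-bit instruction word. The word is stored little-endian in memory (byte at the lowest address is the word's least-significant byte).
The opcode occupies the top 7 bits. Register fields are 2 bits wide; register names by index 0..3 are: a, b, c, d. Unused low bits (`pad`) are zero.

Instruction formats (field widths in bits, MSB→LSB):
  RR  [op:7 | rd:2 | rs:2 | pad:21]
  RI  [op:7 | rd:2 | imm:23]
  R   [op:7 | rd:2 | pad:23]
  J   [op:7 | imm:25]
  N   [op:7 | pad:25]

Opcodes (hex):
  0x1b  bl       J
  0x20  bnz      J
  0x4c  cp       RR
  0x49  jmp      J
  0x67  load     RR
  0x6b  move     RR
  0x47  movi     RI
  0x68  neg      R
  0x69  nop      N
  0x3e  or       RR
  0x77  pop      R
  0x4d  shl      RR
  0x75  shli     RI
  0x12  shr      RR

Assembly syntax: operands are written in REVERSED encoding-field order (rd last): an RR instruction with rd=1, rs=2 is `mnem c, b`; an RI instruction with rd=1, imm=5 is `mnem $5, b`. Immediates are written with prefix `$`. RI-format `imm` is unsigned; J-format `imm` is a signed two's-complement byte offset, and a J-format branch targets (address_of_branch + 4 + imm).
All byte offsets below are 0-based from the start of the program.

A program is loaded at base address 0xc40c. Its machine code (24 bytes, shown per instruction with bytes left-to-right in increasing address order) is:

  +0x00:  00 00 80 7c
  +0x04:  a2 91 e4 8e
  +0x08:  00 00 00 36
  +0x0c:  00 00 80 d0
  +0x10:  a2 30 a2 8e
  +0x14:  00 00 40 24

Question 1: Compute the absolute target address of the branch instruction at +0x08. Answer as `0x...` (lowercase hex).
+0x08: 00 00 00 36 ⇒ word 0x36000000 (little)
  op=0x36000000>>25=0x1b ⇒ bl (J)
  [24:0] imm=0 = $0
  target = base 0xc40c + off 0x08 + 4 + imm 0 = 0xc418

0xc418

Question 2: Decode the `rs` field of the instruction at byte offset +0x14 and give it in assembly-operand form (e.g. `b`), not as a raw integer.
c

off 0x14: read 00 00 40 24 as little → 0x24400000
  opcode bits[31:25]=0x12: shr/RR
  rd: (w>>23)&0x3=0x0 → a
  rs: (w>>21)&0x3=0x2 → c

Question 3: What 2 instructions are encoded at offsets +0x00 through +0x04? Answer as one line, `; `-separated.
off 0x00: read 00 00 80 7c as little → 0x7c800000
  top 7b → 0x3e → or [RR]
  rd@[24:23]=0x1 ⇒ b
  rs@[22:21]=0x0 ⇒ a
off 0x04: read a2 91 e4 8e as little → 0x8ee491a2
  top 7b → 0x47 → movi [RI]
  rd@[24:23]=0x1 ⇒ b
  imm@[22:0]=0x6491a2 ⇒ $6590882

or a, b; movi $6590882, b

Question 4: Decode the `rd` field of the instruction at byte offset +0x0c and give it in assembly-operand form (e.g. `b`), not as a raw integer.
[0c] 00 00 80 d0 → 0xd0800000
  op=0xd0800000>>25=0x68 ⇒ neg (R)
  [24:23] rd=1 = b

b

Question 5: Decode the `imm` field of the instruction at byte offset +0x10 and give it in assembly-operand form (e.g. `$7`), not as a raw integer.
$2240674

+0x10: a2 30 a2 8e ⇒ word 0x8ea230a2 (little)
  opcode bits[31:25]=0x47: movi/RI
  [24:23] rd=1 = b
  [22:0] imm=2240674 = $2240674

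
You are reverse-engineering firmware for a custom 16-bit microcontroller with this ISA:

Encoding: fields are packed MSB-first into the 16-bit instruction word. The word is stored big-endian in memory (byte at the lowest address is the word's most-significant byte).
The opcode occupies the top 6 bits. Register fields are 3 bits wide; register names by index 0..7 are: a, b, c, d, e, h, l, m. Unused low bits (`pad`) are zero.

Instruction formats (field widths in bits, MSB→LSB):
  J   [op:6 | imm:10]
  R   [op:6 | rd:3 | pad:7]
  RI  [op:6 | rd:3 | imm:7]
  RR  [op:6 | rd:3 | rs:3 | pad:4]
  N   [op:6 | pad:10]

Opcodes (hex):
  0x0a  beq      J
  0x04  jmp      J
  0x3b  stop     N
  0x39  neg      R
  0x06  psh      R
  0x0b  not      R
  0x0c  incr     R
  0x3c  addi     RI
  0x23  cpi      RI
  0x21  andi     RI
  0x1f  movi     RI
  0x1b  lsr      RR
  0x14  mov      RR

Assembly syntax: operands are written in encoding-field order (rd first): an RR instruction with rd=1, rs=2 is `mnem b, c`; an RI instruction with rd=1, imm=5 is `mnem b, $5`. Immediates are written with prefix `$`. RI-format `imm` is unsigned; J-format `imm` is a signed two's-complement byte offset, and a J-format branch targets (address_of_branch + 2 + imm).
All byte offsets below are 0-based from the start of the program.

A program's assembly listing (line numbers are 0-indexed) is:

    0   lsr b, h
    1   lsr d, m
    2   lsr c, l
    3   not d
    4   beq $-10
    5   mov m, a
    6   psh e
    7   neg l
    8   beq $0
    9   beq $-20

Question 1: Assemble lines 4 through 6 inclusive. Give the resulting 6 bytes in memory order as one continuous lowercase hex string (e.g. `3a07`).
2bf653801a00

4. beq fields op=0xa:6|imm=-10:10 → word 2bf6h → 2b f6
5. mov fields op=0x14:6|rd=7:3|rs=0:3|pad=0:4 → word 5380h → 53 80
6. psh fields op=0x6:6|rd=4:3|pad=0:7 → word 1a00h → 1a 00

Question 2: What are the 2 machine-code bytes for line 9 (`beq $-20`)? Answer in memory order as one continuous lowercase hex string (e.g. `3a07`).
2bec

9. beq fields op=0xa:6|imm=-20:10 → word 2bech → 2b ec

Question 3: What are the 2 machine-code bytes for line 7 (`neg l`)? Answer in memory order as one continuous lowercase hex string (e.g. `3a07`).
e700

L7: neg op=0x39:6|rd=6:3|pad=0:7 ⇒ 0xe700 ⇒ big e7 00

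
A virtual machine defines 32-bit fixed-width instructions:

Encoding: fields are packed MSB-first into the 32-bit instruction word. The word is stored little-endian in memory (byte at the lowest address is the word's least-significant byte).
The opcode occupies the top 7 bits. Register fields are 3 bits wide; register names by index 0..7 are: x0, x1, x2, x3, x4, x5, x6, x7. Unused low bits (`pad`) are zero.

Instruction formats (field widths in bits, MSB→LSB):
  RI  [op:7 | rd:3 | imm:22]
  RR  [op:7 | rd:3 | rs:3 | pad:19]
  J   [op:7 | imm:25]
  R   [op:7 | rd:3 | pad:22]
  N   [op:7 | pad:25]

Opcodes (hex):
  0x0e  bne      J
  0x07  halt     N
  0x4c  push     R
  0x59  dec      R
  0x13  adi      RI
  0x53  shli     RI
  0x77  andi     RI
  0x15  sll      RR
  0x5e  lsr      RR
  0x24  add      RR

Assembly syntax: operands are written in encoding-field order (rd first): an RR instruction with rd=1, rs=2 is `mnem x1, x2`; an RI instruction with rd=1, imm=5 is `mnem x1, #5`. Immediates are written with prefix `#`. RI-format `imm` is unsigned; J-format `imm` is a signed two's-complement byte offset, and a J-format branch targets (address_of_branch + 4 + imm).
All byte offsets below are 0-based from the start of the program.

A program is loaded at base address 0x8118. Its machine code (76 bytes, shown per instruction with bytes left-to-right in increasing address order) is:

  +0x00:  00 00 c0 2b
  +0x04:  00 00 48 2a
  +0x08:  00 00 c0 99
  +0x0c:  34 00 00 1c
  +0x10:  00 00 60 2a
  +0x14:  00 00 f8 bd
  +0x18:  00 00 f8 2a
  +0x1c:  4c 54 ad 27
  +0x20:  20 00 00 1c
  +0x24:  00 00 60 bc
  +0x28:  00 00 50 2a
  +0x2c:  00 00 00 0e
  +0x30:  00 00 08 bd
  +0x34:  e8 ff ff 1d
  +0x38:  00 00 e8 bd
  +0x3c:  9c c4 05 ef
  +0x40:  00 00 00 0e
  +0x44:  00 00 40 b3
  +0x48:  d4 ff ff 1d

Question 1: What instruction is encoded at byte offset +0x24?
+0x24: 00 00 60 bc ⇒ word 0xbc600000 (little)
  top 7b → 0x5e → lsr [RR]
  rd: (w>>22)&0x7=0x1 → x1
  rs: (w>>19)&0x7=0x4 → x4

lsr x1, x4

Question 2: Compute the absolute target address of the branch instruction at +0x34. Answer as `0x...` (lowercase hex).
0x8138

+0x34: e8 ff ff 1d ⇒ word 0x1dffffe8 (little)
  op=0x1dffffe8>>25=0xe ⇒ bne (J)
  imm@[24:0]=0x1ffffe8 (s25→-24) ⇒ #-24
  target = base 0x8118 + off 0x34 + 4 + imm -24 = 0x8138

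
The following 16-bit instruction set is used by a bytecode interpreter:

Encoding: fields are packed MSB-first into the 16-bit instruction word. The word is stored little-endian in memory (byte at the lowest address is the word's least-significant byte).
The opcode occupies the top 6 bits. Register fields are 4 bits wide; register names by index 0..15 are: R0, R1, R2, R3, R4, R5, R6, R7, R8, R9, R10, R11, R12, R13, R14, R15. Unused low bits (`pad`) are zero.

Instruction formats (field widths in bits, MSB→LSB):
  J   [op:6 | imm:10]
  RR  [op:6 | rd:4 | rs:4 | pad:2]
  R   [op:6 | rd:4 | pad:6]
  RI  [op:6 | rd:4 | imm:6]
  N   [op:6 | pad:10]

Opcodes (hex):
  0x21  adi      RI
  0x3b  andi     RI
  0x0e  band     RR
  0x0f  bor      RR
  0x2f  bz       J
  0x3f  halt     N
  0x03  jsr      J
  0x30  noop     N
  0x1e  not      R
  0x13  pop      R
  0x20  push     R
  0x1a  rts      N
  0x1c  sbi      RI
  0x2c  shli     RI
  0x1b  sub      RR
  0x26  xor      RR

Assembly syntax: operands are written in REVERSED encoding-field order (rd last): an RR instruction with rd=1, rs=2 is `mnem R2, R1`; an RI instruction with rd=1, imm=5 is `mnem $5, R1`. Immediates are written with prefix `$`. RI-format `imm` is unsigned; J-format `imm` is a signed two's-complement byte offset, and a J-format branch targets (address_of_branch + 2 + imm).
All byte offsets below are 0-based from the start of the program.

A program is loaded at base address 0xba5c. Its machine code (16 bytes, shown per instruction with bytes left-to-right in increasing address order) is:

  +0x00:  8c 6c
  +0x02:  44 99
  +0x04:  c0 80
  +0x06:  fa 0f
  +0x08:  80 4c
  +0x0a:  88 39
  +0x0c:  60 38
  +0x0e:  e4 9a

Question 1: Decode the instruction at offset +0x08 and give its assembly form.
pop R2

+0x08: 80 4c ⇒ word 0x4c80 (little)
  opcode bits[15:10]=0x13: pop/R
  [9:6] rd=2 = R2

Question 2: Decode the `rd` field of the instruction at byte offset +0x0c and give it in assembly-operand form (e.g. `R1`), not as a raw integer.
R1

@+0c  little-endian(60 38) = 0x3860
  opcode bits[15:10]=0xe: band/RR
  [9:6] rd=1 = R1
  [5:2] rs=8 = R8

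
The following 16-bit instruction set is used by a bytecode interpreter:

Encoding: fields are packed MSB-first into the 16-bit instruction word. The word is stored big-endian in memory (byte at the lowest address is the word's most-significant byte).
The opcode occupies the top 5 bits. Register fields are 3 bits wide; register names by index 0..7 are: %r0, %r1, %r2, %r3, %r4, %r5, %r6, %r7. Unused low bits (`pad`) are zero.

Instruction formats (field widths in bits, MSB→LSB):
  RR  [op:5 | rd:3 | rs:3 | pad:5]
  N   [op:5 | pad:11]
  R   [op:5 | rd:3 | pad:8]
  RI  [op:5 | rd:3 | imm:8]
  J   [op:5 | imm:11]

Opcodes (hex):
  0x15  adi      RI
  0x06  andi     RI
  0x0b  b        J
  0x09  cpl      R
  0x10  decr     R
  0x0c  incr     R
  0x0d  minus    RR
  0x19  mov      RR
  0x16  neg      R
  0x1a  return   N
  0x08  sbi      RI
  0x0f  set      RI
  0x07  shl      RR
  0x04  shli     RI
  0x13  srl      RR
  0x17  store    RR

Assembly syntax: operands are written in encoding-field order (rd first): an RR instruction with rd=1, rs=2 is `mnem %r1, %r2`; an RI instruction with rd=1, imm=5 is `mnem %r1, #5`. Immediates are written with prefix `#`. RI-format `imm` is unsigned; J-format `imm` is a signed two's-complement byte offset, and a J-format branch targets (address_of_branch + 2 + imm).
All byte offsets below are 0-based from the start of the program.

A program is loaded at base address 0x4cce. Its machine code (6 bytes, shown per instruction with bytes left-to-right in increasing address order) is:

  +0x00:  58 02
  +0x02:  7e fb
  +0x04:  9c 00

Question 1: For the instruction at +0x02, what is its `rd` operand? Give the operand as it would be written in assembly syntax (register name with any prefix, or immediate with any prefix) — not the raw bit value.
%r6

off 0x02: read 7e fb as big → 0x7efb
  op=0x7efb>>11=0xf ⇒ set (RI)
  rd: (w>>8)&0x7=0x6 → %r6
  imm: (w>>0)&0xff=0xfb → #251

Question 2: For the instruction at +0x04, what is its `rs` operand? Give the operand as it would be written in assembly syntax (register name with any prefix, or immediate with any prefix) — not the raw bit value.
off 0x04: read 9c 00 as big → 0x9c00
  top 5b → 0x13 → srl [RR]
  [10:8] rd=4 = %r4
  [7:5] rs=0 = %r0

%r0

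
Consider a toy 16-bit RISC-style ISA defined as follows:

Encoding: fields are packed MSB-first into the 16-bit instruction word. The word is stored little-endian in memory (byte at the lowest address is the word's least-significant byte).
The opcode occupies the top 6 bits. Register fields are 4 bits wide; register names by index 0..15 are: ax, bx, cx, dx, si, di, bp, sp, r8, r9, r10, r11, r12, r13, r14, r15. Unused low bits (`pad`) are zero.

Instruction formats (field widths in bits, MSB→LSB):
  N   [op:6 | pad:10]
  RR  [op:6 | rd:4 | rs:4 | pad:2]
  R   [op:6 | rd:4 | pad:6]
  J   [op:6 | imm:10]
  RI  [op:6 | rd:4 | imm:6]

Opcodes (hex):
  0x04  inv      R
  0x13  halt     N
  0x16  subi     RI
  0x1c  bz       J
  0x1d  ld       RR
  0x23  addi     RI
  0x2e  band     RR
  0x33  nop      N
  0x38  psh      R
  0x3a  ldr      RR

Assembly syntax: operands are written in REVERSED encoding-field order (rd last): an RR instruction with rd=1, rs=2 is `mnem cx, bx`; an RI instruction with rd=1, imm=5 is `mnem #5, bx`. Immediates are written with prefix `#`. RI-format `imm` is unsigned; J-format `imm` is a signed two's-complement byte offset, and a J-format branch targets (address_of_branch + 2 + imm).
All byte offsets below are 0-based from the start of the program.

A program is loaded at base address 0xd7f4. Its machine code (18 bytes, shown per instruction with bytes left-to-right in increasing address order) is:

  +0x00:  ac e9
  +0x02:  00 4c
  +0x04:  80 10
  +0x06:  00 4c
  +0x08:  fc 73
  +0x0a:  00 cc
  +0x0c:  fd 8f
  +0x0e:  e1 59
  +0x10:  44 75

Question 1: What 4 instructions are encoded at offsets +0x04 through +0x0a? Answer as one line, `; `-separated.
@+04  little-endian(80 10) = 0x1080
  top 6b → 0x4 → inv [R]
  [9:6] rd=2 = cx
@+06  little-endian(00 4c) = 0x4c00
  top 6b → 0x13 → halt [N]
@+08  little-endian(fc 73) = 0x73fc
  top 6b → 0x1c → bz [J]
  [9:0] imm=1020 (s10→-4) = #-4
@+0a  little-endian(00 cc) = 0xcc00
  top 6b → 0x33 → nop [N]

inv cx; halt; bz #-4; nop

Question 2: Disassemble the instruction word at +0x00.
ldr r11, bp

off 0x00: read ac e9 as little → 0xe9ac
  top 6b → 0x3a → ldr [RR]
  rd: (w>>6)&0xf=0x6 → bp
  rs: (w>>2)&0xf=0xb → r11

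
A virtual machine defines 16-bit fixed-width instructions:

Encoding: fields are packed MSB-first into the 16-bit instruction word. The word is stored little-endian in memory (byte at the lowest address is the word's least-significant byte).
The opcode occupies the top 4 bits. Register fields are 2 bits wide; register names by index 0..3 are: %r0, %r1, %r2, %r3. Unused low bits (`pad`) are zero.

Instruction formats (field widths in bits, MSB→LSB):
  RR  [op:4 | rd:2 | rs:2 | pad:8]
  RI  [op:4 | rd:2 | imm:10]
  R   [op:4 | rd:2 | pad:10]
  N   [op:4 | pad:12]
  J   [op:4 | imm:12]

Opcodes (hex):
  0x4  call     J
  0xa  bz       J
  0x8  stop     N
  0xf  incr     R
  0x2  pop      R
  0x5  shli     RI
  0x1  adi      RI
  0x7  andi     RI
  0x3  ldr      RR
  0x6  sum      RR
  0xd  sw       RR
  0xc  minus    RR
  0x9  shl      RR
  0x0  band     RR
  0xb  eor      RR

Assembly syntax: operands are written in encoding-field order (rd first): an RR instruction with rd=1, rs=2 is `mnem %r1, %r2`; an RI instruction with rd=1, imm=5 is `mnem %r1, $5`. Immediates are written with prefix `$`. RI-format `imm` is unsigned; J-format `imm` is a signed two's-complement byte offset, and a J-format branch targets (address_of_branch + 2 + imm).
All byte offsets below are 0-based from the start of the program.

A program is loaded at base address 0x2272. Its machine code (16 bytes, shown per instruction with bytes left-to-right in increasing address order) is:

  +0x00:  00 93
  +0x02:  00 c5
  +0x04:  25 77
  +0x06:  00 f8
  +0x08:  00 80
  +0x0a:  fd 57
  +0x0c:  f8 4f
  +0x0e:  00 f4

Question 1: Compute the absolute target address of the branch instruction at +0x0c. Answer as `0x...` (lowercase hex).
@+0c  little-endian(f8 4f) = 0x4ff8
  top 4b → 0x4 → call [J]
  imm@[11:0]=0xff8 (s12→-8) ⇒ $-8
  target = base 0x2272 + off 0x0c + 2 + imm -8 = 0x2278

0x2278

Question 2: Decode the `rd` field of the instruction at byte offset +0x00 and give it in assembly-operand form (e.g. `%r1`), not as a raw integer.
off 0x00: read 00 93 as little → 0x9300
  opcode bits[15:12]=0x9: shl/RR
  rd: (w>>10)&0x3=0x0 → %r0
  rs: (w>>8)&0x3=0x3 → %r3

%r0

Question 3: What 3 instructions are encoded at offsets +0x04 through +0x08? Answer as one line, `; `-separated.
[04] 25 77 → 0x7725
  opcode bits[15:12]=0x7: andi/RI
  rd@[11:10]=0x1 ⇒ %r1
  imm@[9:0]=0x325 ⇒ $805
[06] 00 f8 → 0xf800
  opcode bits[15:12]=0xf: incr/R
  rd@[11:10]=0x2 ⇒ %r2
[08] 00 80 → 0x8000
  opcode bits[15:12]=0x8: stop/N

andi %r1, $805; incr %r2; stop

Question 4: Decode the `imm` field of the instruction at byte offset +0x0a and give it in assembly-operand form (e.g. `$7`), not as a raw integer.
off 0x0a: read fd 57 as little → 0x57fd
  op=0x57fd>>12=0x5 ⇒ shli (RI)
  rd: (w>>10)&0x3=0x1 → %r1
  imm: (w>>0)&0x3ff=0x3fd → $1021

$1021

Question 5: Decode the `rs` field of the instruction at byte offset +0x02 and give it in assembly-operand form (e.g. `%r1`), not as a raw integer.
[02] 00 c5 → 0xc500
  opcode bits[15:12]=0xc: minus/RR
  [11:10] rd=1 = %r1
  [9:8] rs=1 = %r1

%r1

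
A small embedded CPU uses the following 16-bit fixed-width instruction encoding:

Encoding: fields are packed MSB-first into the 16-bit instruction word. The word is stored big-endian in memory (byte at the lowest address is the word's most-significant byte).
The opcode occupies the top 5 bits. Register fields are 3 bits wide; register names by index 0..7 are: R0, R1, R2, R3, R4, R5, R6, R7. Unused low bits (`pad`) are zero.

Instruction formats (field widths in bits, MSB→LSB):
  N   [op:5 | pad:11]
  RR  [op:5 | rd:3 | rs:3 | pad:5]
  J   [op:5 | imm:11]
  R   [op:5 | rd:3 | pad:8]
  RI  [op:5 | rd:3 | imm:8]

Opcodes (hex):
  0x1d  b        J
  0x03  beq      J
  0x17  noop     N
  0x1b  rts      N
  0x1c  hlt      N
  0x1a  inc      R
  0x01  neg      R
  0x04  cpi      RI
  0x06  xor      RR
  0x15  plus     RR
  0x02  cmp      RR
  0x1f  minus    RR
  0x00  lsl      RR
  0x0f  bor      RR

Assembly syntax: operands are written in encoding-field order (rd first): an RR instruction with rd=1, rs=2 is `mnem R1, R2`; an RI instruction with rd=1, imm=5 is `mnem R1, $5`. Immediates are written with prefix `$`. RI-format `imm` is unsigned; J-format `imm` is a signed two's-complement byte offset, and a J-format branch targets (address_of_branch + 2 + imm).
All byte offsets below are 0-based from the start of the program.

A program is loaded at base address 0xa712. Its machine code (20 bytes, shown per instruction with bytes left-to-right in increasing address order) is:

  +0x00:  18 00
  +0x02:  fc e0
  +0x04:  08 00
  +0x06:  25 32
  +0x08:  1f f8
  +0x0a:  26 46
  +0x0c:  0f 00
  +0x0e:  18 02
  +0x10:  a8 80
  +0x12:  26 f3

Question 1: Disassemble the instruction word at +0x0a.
@+0a  big-endian(26 46) = 0x2646
  opcode bits[15:11]=0x4: cpi/RI
  [10:8] rd=6 = R6
  [7:0] imm=70 = $70

cpi R6, $70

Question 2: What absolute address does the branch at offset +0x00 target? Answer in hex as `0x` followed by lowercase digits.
[00] 18 00 → 0x1800
  op=0x1800>>11=0x3 ⇒ beq (J)
  imm@[10:0]=0x0 ⇒ $0
  target = base 0xa712 + off 0x00 + 2 + imm 0 = 0xa714

0xa714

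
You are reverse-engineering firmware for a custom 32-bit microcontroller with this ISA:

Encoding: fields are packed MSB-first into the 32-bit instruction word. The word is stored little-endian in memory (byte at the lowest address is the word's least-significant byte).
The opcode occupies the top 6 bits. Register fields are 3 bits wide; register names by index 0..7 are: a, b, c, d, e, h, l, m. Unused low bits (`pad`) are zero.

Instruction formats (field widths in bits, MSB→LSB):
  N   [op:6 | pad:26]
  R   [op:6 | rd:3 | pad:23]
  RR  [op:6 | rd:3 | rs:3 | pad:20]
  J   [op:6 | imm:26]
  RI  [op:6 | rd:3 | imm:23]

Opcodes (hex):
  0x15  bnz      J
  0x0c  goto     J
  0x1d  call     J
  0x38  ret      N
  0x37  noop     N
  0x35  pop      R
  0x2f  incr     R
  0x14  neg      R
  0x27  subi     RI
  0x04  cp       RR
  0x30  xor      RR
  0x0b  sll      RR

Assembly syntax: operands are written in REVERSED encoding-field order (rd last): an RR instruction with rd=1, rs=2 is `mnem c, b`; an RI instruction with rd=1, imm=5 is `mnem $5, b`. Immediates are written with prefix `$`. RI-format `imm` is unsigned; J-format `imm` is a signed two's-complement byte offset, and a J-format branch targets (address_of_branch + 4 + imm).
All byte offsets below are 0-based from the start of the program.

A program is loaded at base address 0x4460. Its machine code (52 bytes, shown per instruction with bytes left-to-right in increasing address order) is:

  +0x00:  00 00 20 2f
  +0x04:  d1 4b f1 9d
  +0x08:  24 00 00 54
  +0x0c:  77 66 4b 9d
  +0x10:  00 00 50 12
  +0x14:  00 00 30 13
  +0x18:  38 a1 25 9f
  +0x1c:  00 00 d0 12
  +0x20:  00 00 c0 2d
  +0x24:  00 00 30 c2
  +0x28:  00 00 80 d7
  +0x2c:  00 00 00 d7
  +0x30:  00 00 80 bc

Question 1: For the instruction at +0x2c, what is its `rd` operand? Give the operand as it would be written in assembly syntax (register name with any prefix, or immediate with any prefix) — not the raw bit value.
l

+0x2c: 00 00 00 d7 ⇒ word 0xd7000000 (little)
  opcode bits[31:26]=0x35: pop/R
  rd: (w>>23)&0x7=0x6 → l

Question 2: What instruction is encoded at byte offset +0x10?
cp h, e

off 0x10: read 00 00 50 12 as little → 0x12500000
  opcode bits[31:26]=0x4: cp/RR
  rd: (w>>23)&0x7=0x4 → e
  rs: (w>>20)&0x7=0x5 → h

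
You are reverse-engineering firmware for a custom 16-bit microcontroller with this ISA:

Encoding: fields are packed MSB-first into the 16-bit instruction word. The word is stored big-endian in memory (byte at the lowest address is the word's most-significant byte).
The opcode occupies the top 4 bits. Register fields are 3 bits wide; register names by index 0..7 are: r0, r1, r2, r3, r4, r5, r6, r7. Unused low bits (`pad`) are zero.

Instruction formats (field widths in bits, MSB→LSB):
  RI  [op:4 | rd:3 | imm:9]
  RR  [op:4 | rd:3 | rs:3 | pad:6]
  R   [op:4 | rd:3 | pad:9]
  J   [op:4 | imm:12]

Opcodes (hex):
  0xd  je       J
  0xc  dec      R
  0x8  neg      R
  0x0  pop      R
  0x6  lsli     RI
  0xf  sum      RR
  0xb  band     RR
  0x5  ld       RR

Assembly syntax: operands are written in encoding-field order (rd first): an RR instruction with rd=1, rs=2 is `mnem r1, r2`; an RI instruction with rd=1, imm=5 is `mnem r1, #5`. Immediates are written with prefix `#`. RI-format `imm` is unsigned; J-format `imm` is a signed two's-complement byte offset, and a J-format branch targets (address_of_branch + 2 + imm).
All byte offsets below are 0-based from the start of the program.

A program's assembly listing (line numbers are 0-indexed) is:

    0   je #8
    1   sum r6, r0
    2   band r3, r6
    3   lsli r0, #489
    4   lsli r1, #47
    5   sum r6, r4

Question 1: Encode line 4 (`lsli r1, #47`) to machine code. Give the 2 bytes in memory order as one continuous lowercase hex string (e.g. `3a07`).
622f

L4: lsli op=0x6:4|rd=1:3|imm=47:9 ⇒ 0x622f ⇒ big 62 2f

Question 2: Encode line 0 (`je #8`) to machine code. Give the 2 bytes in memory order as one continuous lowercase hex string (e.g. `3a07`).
0. je fields op=0xd:4|imm=8:12 → word d008h → d0 08

d008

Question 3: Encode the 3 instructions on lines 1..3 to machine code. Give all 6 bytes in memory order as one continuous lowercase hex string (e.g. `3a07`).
fc00b78061e9

L1: sum op=0xf:4|rd=6:3|rs=0:3|pad=0:6 ⇒ 0xfc00 ⇒ big fc 00
L2: band op=0xb:4|rd=3:3|rs=6:3|pad=0:6 ⇒ 0xb780 ⇒ big b7 80
L3: lsli op=0x6:4|rd=0:3|imm=489:9 ⇒ 0x61e9 ⇒ big 61 e9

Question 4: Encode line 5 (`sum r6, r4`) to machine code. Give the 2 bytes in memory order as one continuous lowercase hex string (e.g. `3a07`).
fd00

5. sum fields op=0xf:4|rd=6:3|rs=4:3|pad=0:6 → word fd00h → fd 00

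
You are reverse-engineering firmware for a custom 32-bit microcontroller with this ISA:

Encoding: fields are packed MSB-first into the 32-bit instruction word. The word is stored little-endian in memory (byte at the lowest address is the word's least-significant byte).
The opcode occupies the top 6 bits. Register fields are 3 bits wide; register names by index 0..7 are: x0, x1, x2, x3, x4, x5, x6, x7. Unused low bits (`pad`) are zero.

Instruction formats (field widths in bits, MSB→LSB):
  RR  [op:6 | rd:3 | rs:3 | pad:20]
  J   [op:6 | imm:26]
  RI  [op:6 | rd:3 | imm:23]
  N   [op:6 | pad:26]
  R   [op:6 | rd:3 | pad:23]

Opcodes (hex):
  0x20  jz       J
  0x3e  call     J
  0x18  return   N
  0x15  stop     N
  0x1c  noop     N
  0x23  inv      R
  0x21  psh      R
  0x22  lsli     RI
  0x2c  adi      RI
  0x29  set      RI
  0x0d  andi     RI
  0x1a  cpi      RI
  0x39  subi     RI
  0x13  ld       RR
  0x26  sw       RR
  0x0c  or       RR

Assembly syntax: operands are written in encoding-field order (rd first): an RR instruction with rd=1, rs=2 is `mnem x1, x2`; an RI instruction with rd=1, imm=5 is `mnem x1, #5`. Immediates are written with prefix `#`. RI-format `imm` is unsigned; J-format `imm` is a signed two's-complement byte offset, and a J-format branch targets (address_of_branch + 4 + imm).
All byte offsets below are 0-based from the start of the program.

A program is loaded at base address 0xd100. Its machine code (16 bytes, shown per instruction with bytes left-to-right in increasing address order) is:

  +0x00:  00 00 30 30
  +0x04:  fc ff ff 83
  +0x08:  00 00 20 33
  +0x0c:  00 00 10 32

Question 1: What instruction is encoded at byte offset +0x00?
[00] 00 00 30 30 → 0x30300000
  top 6b → 0xc → or [RR]
  rd@[25:23]=0x0 ⇒ x0
  rs@[22:20]=0x3 ⇒ x3

or x0, x3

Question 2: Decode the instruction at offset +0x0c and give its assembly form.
or x4, x1

off 0x0c: read 00 00 10 32 as little → 0x32100000
  op=0x32100000>>26=0xc ⇒ or (RR)
  rd: (w>>23)&0x7=0x4 → x4
  rs: (w>>20)&0x7=0x1 → x1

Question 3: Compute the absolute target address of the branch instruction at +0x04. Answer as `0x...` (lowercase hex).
0xd104

+0x04: fc ff ff 83 ⇒ word 0x83fffffc (little)
  opcode bits[31:26]=0x20: jz/J
  imm@[25:0]=0x3fffffc (s26→-4) ⇒ #-4
  target = base 0xd100 + off 0x04 + 4 + imm -4 = 0xd104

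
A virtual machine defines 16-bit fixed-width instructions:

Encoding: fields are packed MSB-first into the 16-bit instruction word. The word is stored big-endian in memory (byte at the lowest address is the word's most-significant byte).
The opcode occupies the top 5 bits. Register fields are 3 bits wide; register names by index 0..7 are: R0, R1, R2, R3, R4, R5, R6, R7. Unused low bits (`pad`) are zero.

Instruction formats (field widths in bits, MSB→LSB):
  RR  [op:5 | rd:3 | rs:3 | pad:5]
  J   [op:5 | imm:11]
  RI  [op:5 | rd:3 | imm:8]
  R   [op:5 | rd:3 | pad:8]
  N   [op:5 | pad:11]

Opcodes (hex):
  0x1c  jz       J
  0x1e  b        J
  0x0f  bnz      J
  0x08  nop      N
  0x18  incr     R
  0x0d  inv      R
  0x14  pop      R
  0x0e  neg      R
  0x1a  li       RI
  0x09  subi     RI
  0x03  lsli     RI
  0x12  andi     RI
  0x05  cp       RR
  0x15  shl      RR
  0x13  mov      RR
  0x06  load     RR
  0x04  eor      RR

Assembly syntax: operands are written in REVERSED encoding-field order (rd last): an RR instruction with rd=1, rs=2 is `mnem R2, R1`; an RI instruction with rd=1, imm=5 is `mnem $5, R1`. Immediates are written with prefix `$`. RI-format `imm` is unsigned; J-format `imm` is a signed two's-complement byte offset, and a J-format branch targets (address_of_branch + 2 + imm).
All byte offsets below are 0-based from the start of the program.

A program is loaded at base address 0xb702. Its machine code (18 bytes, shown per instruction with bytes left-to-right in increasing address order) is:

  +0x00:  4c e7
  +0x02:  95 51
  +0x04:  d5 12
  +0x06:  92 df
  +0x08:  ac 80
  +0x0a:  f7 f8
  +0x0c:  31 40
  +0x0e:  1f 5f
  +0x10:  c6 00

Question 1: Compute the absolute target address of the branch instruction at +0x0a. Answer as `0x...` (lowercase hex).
@+0a  big-endian(f7 f8) = 0xf7f8
  top 5b → 0x1e → b [J]
  [10:0] imm=2040 (s11→-8) = $-8
  target = base 0xb702 + off 0x0a + 2 + imm -8 = 0xb706

0xb706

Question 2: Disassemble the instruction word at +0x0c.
off 0x0c: read 31 40 as big → 0x3140
  top 5b → 0x6 → load [RR]
  [10:8] rd=1 = R1
  [7:5] rs=2 = R2

load R2, R1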